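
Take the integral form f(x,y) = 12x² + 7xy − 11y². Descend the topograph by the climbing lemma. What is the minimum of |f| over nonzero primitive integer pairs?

river: ρ → (-11,15,8)
river: ρ → (8,17,-9)
river: ρ → (-9,19,6)
river: ρ → (6,17,-12)
river: ρ → (-12,7,11)
river: ρ → (11,15,-8)
river: ρ → (-8,17,9)
river: ρ → (9,19,-6)
river: ρ → (-6,17,12)
river: ρ → (12,7,-11)
closes: descent 0, river 10
min |a| on river = 6

6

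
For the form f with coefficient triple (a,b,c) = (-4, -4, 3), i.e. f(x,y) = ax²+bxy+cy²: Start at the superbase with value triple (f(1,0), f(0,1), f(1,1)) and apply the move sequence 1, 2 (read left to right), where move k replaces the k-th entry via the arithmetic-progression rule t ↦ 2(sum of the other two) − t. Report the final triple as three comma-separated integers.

start (-4,3,-5) = (f(1,0),f(0,1),f(1,1))
replace slot 1: 2·(3+(-5)) − (-4) = 0 → (0,3,-5)
replace slot 2: 2·(0+(-5)) − 3 = -13 → (0,-13,-5)

0,-13,-5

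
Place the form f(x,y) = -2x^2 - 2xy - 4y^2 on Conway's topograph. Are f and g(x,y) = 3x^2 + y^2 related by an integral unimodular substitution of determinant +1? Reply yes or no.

D₁ = -28, D₂ = -12
discriminants differ ⇒ not SL₂(ℤ)-equivalent

no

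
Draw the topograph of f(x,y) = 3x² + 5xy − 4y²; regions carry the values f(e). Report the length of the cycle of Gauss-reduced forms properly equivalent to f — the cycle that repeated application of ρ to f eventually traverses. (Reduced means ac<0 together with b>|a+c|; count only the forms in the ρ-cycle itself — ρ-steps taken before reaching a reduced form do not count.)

D = 73, ⌊√D⌋ = 8
river: ρ → (-4,3,4)
river: ρ → (4,5,-3)
river: ρ → (-3,7,2)
river: ρ → (2,5,-6)
river: ρ → (-6,7,1)
river: ρ → (1,7,-6)
river: ρ → (-6,5,2)
river: ρ → (2,7,-3)
river: ρ → (-3,5,4)
river: ρ → (4,3,-4)
river: ρ → (-4,5,3)
river: ρ → (3,7,-2)
river: ρ → (-2,5,6)
river: ρ → (6,7,-1)
river: ρ → (-1,7,6)
river: ρ → (6,5,-2)
river: ρ → (-2,7,3)
river: ρ → (3,5,-4)
ρ-cycle length = 18 (tail of 0 descent steps not counted)

18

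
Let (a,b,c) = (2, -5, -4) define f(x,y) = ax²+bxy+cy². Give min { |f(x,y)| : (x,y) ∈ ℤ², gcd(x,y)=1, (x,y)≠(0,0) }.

descent: ρ → (-4,5,2)  [lands on river]
river: ρ → (2,7,-1)
river: ρ → (-1,7,2)
river: ρ → (2,5,-4)
river: ρ → (-4,3,3)
river: ρ → (3,3,-4)
closes: descent 1, river 6
min |a| on river = 1

1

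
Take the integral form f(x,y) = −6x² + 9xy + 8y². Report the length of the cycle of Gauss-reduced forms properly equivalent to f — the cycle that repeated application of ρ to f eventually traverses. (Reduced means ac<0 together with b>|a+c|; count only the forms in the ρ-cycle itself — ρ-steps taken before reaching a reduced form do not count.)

D = 273, ⌊√D⌋ = 16
river: ρ → (8,7,-7)
river: ρ → (-7,7,8)
river: ρ → (8,9,-6)
river: ρ → (-6,15,2)
river: ρ → (2,13,-13)
river: ρ → (-13,13,2)
river: ρ → (2,15,-6)
river: ρ → (-6,9,8)
ρ-cycle length = 8 (tail of 0 descent steps not counted)

8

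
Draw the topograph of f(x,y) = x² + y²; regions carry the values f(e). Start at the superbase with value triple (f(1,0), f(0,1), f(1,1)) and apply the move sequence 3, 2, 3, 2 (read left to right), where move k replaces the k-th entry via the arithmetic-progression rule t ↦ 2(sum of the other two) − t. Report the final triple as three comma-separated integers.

start (1,1,2) = (f(1,0),f(0,1),f(1,1))
replace slot 3: 2·(1+1) − 2 = 2 → (1,1,2)
replace slot 2: 2·(1+2) − 1 = 5 → (1,5,2)
replace slot 3: 2·(1+5) − 2 = 10 → (1,5,10)
replace slot 2: 2·(1+10) − 5 = 17 → (1,17,10)

1,17,10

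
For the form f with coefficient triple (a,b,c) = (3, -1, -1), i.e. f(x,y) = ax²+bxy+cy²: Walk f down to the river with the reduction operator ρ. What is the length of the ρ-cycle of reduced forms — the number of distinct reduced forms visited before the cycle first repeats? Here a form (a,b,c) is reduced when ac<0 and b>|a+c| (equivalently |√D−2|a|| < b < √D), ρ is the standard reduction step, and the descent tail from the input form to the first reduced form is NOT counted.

D = 13, ⌊√D⌋ = 3
descent: ρ → (-1,3,1)  [lands on river]
river: ρ → (1,3,-1)
ρ-cycle length = 2 (tail of 1 descent step not counted)

2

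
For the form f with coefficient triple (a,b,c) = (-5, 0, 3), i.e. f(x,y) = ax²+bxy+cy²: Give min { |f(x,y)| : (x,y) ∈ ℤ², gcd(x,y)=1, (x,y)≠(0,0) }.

descent: ρ → (3,6,-2)  [lands on river]
river: ρ → (-2,6,3)
closes: descent 1, river 2
min |a| on river = 2

2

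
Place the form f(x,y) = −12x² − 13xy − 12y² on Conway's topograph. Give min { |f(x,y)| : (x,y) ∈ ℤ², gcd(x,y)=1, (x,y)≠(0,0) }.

translate: b→-11 (≡13 mod 24), so (12,13,12)→(12,-11,11)
flip: (12,-11,11)→(11,11,12)
reduced (well bottom): (11,11,12) with a≤c, −a<b≤a
well minimum |f| = |-11| = 11 (negative-definite)

11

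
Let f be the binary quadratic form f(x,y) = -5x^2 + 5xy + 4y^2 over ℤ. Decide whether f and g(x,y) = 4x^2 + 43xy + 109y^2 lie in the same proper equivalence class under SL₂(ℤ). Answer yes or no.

D₁ = 105, D₂ = 105
river cycle of f (length 6): (4, 3, -6), (-6, 9, 1), (1, 9, -6), (-6, 3, 4), (4, 5, -5), (-5, 5, 4)
river cycle of g (length 6): (4, 3, -6), (-6, 9, 1), (1, 9, -6), (-6, 3, 4), (4, 5, -5), (-5, 5, 4)
cycles coincide ⇒ equivalent

yes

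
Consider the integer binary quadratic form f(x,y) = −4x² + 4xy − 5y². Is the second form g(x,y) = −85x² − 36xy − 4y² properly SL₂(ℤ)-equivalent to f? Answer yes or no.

D₁ = -64, D₂ = -64
f is negative-definite; reduce −f:
−f: translate: b→4 (≡-4 mod 8), so (4,-4,5)→(4,4,5)
−f: reduced (well bottom): (4,4,5) with a≤c, −a<b≤a
flip sign back: reduced form of f is (-4,-4,-5)
g is negative-definite; reduce −g:
−g: flip: (85,36,4)→(4,-36,85)
−g: translate: b→4 (≡-36 mod 8), so (4,-36,85)→(4,4,5)
−g: reduced (well bottom): (4,4,5) with a≤c, −a<b≤a
flip sign back: reduced form of g is (-4,-4,-5)
reduced forms (-4, -4, -5) vs (-4, -4, -5) ⇒ equivalent

yes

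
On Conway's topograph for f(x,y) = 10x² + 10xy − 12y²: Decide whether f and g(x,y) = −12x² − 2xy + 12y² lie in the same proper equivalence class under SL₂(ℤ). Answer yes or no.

D₁ = 580, D₂ = 580
river cycle of f (length 10): (-12, 14, 8), (8, 18, -8), (-8, 14, 12), (12, 10, -10), (-10, 10, 12), (12, 14, -8), (-8, 18, 8), (8, 14, -12), (-12, 10, 10), (10, 10, -12)
river cycle of g (length 6): (12, 2, -12), (-12, 22, 2), (2, 22, -12), (-12, 2, 12), (12, 22, -2), (-2, 22, 12)
cycles differ ⇒ inequivalent

no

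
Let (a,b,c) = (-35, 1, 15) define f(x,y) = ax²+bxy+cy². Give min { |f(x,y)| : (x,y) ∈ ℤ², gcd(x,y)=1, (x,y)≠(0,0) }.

descent: ρ → (15,29,-21)  [lands on river]
river: ρ → (-21,13,23)
river: ρ → (23,33,-11)
river: ρ → (-11,33,23)
river: ρ → (23,13,-21)
river: ρ → (-21,29,15)
river: ρ → (15,31,-19)
river: ρ → (-19,45,1)
river: ρ → (1,45,-19)
river: ρ → (-19,31,15)
closes: descent 1, river 10
min |a| on river = 1

1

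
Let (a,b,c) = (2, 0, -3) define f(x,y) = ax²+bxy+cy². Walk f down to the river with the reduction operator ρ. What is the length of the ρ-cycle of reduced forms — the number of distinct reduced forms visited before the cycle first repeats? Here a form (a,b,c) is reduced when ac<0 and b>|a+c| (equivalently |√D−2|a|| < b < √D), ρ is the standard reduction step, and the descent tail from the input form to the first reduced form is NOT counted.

D = 24, ⌊√D⌋ = 4
descent: ρ → (-3,0,2)
descent: ρ → (2,4,-1)  [lands on river]
river: ρ → (-1,4,2)
ρ-cycle length = 2 (tail of 2 descent steps not counted)

2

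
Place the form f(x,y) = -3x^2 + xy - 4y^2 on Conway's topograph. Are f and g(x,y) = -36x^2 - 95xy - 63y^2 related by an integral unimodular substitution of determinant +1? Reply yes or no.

D₁ = -47, D₂ = -47
f is negative-definite; reduce −f:
−f: reduced (well bottom): (3,-1,4) with a≤c, −a<b≤a
flip sign back: reduced form of f is (-3,1,-4)
g is negative-definite; reduce −g:
−g: translate: b→23 (≡95 mod 72), so (36,95,63)→(36,23,4)
−g: flip: (36,23,4)→(4,-23,36)
−g: translate: b→1 (≡-23 mod 8), so (4,-23,36)→(4,1,3)
−g: flip: (4,1,3)→(3,-1,4)
−g: reduced (well bottom): (3,-1,4) with a≤c, −a<b≤a
flip sign back: reduced form of g is (-3,1,-4)
reduced forms (-3, 1, -4) vs (-3, 1, -4) ⇒ equivalent

yes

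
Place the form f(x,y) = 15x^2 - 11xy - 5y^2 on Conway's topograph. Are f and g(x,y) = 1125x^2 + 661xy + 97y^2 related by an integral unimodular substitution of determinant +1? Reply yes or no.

D₁ = 421, D₂ = 421
river cycle of f (length 26): (-5, 11, 15), (15, 19, -1), (-1, 19, 15), (15, 11, -5), (-5, 19, 3), (3, 17, -11), (-11, 5, 9), (9, 13, -7), (-7, 15, 7), (7, 13, -9), … (16 more)
river cycle of g (length 26): (15, 19, -1), (-1, 19, 15), (15, 11, -5), (-5, 19, 3), (3, 17, -11), (-11, 5, 9), (9, 13, -7), (-7, 15, 7), (7, 13, -9), (-9, 5, 11), … (16 more)
cycles coincide ⇒ equivalent

yes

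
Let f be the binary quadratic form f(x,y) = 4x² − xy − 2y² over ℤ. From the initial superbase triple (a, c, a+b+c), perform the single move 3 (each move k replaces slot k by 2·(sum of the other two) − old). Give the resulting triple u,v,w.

start (4,-2,1) = (f(1,0),f(0,1),f(1,1))
replace slot 3: 2·(4+(-2)) − 1 = 3 → (4,-2,3)

4,-2,3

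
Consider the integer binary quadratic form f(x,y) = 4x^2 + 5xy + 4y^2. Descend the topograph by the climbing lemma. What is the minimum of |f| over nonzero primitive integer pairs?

translate: b→-3 (≡5 mod 8), so (4,5,4)→(4,-3,3)
flip: (4,-3,3)→(3,3,4)
reduced (well bottom): (3,3,4) with a≤c, −a<b≤a
well minimum = a = 3

3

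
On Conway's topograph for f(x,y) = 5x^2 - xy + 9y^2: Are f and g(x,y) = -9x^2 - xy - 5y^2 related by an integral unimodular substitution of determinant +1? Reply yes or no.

D₁ = -179, D₂ = -179
f: reduced (well bottom): (5,-1,9) with a≤c, −a<b≤a
g is negative-definite; reduce −g:
−g: flip: (9,1,5)→(5,-1,9)
−g: reduced (well bottom): (5,-1,9) with a≤c, −a<b≤a
flip sign back: reduced form of g is (-5,1,-9)
reduced forms (5, -1, 9) vs (-5, 1, -9) ⇒ inequivalent

no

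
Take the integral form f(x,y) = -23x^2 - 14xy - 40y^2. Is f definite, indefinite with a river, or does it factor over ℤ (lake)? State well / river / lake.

D = b²−4ac = (-14)² − 4·(-23)·(-40) = -3484
D < 0 ⇒ definite ⇒ every region one sign ⇒ single well

well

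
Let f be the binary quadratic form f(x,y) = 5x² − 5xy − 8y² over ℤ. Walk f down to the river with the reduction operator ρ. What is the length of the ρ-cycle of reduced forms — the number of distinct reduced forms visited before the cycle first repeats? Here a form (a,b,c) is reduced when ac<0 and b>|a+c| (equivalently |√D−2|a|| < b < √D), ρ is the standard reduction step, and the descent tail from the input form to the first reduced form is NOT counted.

D = 185, ⌊√D⌋ = 13
descent: ρ → (-8,5,5)  [lands on river]
river: ρ → (5,5,-8)
river: ρ → (-8,11,2)
river: ρ → (2,13,-2)
river: ρ → (-2,11,8)
river: ρ → (8,5,-5)
river: ρ → (-5,5,8)
river: ρ → (8,11,-2)
river: ρ → (-2,13,2)
river: ρ → (2,11,-8)
ρ-cycle length = 10 (tail of 1 descent step not counted)

10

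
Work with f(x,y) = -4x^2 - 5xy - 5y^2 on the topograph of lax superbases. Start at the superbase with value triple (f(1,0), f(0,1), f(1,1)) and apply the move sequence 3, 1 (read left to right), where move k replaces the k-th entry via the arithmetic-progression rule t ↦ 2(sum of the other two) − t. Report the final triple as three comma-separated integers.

start (-4,-5,-14) = (f(1,0),f(0,1),f(1,1))
replace slot 3: 2·((-4)+(-5)) − (-14) = -4 → (-4,-5,-4)
replace slot 1: 2·((-5)+(-4)) − (-4) = -14 → (-14,-5,-4)

-14,-5,-4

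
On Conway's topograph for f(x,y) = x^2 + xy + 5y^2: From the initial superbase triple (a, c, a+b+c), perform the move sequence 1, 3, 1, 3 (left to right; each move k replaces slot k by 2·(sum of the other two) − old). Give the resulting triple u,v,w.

start (1,5,7) = (f(1,0),f(0,1),f(1,1))
replace slot 1: 2·(5+7) − 1 = 23 → (23,5,7)
replace slot 3: 2·(23+5) − 7 = 49 → (23,5,49)
replace slot 1: 2·(5+49) − 23 = 85 → (85,5,49)
replace slot 3: 2·(85+5) − 49 = 131 → (85,5,131)

85,5,131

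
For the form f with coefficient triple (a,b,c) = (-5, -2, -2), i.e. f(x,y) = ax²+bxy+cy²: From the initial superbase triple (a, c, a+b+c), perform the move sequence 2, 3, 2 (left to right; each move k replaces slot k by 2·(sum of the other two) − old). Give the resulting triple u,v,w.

start (-5,-2,-9) = (f(1,0),f(0,1),f(1,1))
replace slot 2: 2·((-5)+(-9)) − (-2) = -26 → (-5,-26,-9)
replace slot 3: 2·((-5)+(-26)) − (-9) = -53 → (-5,-26,-53)
replace slot 2: 2·((-5)+(-53)) − (-26) = -90 → (-5,-90,-53)

-5,-90,-53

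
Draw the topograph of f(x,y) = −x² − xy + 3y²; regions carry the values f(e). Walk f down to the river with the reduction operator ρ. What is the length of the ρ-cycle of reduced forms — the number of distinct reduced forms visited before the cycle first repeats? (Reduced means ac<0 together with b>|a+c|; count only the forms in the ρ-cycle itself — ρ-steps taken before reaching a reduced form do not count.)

D = 13, ⌊√D⌋ = 3
descent: ρ → (3,1,-1)
descent: ρ → (-1,3,1)  [lands on river]
river: ρ → (1,3,-1)
ρ-cycle length = 2 (tail of 2 descent steps not counted)

2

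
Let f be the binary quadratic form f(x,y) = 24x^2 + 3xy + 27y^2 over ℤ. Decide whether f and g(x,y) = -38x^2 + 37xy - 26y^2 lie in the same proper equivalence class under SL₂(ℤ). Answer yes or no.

D₁ = -2583, D₂ = -2583
f: reduced (well bottom): (24,3,27) with a≤c, −a<b≤a
g is negative-definite; reduce −g:
−g: flip: (38,-37,26)→(26,37,38)
−g: translate: b→-15 (≡37 mod 52), so (26,37,38)→(26,-15,27)
−g: reduced (well bottom): (26,-15,27) with a≤c, −a<b≤a
flip sign back: reduced form of g is (-26,15,-27)
reduced forms (24, 3, 27) vs (-26, 15, -27) ⇒ inequivalent

no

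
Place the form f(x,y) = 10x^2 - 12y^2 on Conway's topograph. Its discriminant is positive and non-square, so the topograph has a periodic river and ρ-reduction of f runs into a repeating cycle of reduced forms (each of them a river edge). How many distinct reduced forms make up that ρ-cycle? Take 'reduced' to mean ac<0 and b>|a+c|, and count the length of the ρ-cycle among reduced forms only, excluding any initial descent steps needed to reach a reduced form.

D = 480, ⌊√D⌋ = 21
descent: ρ → (-12,0,10)
descent: ρ → (10,20,-2)  [lands on river]
river: ρ → (-2,20,10)
ρ-cycle length = 2 (tail of 2 descent steps not counted)

2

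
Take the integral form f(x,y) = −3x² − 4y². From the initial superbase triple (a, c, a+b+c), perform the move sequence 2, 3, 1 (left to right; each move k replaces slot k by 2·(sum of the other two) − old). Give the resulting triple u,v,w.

start (-3,-4,-7) = (f(1,0),f(0,1),f(1,1))
replace slot 2: 2·((-3)+(-7)) − (-4) = -16 → (-3,-16,-7)
replace slot 3: 2·((-3)+(-16)) − (-7) = -31 → (-3,-16,-31)
replace slot 1: 2·((-16)+(-31)) − (-3) = -91 → (-91,-16,-31)

-91,-16,-31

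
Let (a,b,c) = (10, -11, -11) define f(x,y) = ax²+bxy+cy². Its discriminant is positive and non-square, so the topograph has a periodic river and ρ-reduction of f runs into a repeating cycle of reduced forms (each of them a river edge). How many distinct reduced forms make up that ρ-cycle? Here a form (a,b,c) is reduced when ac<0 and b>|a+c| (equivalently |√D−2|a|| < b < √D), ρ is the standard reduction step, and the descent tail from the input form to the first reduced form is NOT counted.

D = 561, ⌊√D⌋ = 23
descent: ρ → (-11,11,10)  [lands on river]
river: ρ → (10,9,-12)
river: ρ → (-12,15,7)
river: ρ → (7,13,-14)
river: ρ → (-14,15,6)
river: ρ → (6,21,-5)
river: ρ → (-5,19,10)
river: ρ → (10,21,-3)
river: ρ → (-3,21,10)
river: ρ → (10,19,-5)
river: ρ → (-5,21,6)
river: ρ → (6,15,-14)
river: ρ → (-14,13,7)
river: ρ → (7,15,-12)
river: ρ → (-12,9,10)
river: ρ → (10,11,-11)
ρ-cycle length = 16 (tail of 1 descent step not counted)

16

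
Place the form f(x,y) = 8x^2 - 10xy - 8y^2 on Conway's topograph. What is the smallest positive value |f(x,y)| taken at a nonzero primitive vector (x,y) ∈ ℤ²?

descent: ρ → (-8,10,8)  [lands on river]
river: ρ → (8,6,-10)
river: ρ → (-10,14,4)
river: ρ → (4,18,-2)
river: ρ → (-2,18,4)
river: ρ → (4,14,-10)
river: ρ → (-10,6,8)
river: ρ → (8,10,-8)
river: ρ → (-8,6,10)
river: ρ → (10,14,-4)
river: ρ → (-4,18,2)
river: ρ → (2,18,-4)
river: ρ → (-4,14,10)
river: ρ → (10,6,-8)
closes: descent 1, river 14
min |a| on river = 2

2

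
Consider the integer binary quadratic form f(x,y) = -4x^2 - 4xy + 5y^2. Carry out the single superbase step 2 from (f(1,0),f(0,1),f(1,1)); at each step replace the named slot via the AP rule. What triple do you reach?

start (-4,5,-3) = (f(1,0),f(0,1),f(1,1))
replace slot 2: 2·((-4)+(-3)) − 5 = -19 → (-4,-19,-3)

-4,-19,-3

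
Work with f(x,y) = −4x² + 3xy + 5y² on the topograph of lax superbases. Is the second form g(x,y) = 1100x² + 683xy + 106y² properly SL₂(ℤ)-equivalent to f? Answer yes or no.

D₁ = 89, D₂ = 89
river cycle of f (length 14): (5, 7, -2), (-2, 9, 1), (1, 9, -2), (-2, 7, 5), (5, 3, -4), (-4, 5, 4), (4, 3, -5), (-5, 7, 2), (2, 9, -1), (-1, 9, 2), … (4 more)
river cycle of g (length 14): (5, 7, -2), (-2, 9, 1), (1, 9, -2), (-2, 7, 5), (5, 3, -4), (-4, 5, 4), (4, 3, -5), (-5, 7, 2), (2, 9, -1), (-1, 9, 2), … (4 more)
cycles coincide ⇒ equivalent

yes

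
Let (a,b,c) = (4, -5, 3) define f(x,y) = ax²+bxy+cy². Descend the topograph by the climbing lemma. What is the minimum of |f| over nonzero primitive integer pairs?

translate: b→3 (≡-5 mod 8), so (4,-5,3)→(4,3,2)
flip: (4,3,2)→(2,-3,4)
translate: b→1 (≡-3 mod 4), so (2,-3,4)→(2,1,3)
reduced (well bottom): (2,1,3) with a≤c, −a<b≤a
well minimum = a = 2

2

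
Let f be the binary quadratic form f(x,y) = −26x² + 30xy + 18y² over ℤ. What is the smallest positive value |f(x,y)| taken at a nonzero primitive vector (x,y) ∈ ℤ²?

river: ρ → (18,42,-14)
river: ρ → (-14,42,18)
river: ρ → (18,30,-26)
river: ρ → (-26,22,22)
river: ρ → (22,22,-26)
river: ρ → (-26,30,18)
closes: descent 0, river 6
min |a| on river = 14

14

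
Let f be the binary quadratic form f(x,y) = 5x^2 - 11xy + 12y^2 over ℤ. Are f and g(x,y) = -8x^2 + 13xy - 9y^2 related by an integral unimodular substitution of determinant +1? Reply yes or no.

D₁ = -119, D₂ = -119
f: translate: b→-1 (≡-11 mod 10), so (5,-11,12)→(5,-1,6)
f: reduced (well bottom): (5,-1,6) with a≤c, −a<b≤a
g is negative-definite; reduce −g:
−g: translate: b→3 (≡-13 mod 16), so (8,-13,9)→(8,3,4)
−g: flip: (8,3,4)→(4,-3,8)
−g: reduced (well bottom): (4,-3,8) with a≤c, −a<b≤a
flip sign back: reduced form of g is (-4,3,-8)
reduced forms (5, -1, 6) vs (-4, 3, -8) ⇒ inequivalent

no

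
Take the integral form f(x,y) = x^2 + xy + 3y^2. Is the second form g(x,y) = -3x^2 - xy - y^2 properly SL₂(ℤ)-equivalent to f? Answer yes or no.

D₁ = -11, D₂ = -11
f: reduced (well bottom): (1,1,3) with a≤c, −a<b≤a
g is negative-definite; reduce −g:
−g: flip: (3,1,1)→(1,-1,3)
−g: translate: b→1 (≡-1 mod 2), so (1,-1,3)→(1,1,3)
−g: reduced (well bottom): (1,1,3) with a≤c, −a<b≤a
flip sign back: reduced form of g is (-1,-1,-3)
reduced forms (1, 1, 3) vs (-1, -1, -3) ⇒ inequivalent

no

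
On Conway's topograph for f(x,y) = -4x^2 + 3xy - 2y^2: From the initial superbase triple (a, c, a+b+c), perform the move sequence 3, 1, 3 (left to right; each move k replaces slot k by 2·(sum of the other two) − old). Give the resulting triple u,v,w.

start (-4,-2,-3) = (f(1,0),f(0,1),f(1,1))
replace slot 3: 2·((-4)+(-2)) − (-3) = -9 → (-4,-2,-9)
replace slot 1: 2·((-2)+(-9)) − (-4) = -18 → (-18,-2,-9)
replace slot 3: 2·((-18)+(-2)) − (-9) = -31 → (-18,-2,-31)

-18,-2,-31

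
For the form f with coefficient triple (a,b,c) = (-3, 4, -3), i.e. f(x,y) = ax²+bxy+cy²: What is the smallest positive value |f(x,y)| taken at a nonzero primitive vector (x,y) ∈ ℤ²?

translate: b→2 (≡-4 mod 6), so (3,-4,3)→(3,2,2)
flip: (3,2,2)→(2,-2,3)
translate: b→2 (≡-2 mod 4), so (2,-2,3)→(2,2,3)
reduced (well bottom): (2,2,3) with a≤c, −a<b≤a
well minimum |f| = |-2| = 2 (negative-definite)

2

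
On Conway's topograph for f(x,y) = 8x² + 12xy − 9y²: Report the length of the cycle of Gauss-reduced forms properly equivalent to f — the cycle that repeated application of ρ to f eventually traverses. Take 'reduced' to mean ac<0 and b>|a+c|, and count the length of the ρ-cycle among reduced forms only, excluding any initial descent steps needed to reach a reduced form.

D = 432, ⌊√D⌋ = 20
river: ρ → (-9,6,11)
river: ρ → (11,16,-4)
river: ρ → (-4,16,11)
river: ρ → (11,6,-9)
river: ρ → (-9,12,8)
river: ρ → (8,20,-1)
river: ρ → (-1,20,8)
river: ρ → (8,12,-9)
ρ-cycle length = 8 (tail of 0 descent steps not counted)

8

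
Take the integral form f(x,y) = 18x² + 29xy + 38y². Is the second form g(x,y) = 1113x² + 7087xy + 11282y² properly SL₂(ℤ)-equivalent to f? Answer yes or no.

D₁ = -1895, D₂ = -1895
f: translate: b→-7 (≡29 mod 36), so (18,29,38)→(18,-7,27)
f: reduced (well bottom): (18,-7,27) with a≤c, −a<b≤a
g: translate: b→409 (≡7087 mod 2226), so (1113,7087,11282)→(1113,409,38)
g: flip: (1113,409,38)→(38,-409,1113)
g: translate: b→-29 (≡-409 mod 76), so (38,-409,1113)→(38,-29,18)
g: flip: (38,-29,18)→(18,29,38)
g: translate: b→-7 (≡29 mod 36), so (18,29,38)→(18,-7,27)
g: reduced (well bottom): (18,-7,27) with a≤c, −a<b≤a
reduced forms (18, -7, 27) vs (18, -7, 27) ⇒ equivalent

yes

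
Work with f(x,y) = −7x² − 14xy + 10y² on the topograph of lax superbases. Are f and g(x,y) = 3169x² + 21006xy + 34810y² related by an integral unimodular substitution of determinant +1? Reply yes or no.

D₁ = 476, D₂ = 476
river cycle of f (length 8): (10, 14, -7), (-7, 14, 10), (10, 6, -11), (-11, 16, 5), (5, 14, -14), (-14, 14, 5), (5, 16, -11), (-11, 6, 10)
river cycle of g (length 8): (10, 14, -7), (-7, 14, 10), (10, 6, -11), (-11, 16, 5), (5, 14, -14), (-14, 14, 5), (5, 16, -11), (-11, 6, 10)
cycles coincide ⇒ equivalent

yes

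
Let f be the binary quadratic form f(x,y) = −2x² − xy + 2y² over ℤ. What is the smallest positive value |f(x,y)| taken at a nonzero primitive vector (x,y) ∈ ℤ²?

descent: ρ → (2,1,-2)  [lands on river]
river: ρ → (-2,3,1)
river: ρ → (1,3,-2)
river: ρ → (-2,1,2)
river: ρ → (2,3,-1)
river: ρ → (-1,3,2)
closes: descent 1, river 6
min |a| on river = 1

1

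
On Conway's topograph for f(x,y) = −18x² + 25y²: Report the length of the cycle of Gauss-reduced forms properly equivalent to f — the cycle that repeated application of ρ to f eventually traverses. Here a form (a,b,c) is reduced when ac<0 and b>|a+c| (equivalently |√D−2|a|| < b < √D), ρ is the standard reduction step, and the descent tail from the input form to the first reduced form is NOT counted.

D = 1800, ⌊√D⌋ = 42
descent: ρ → (25,0,-18)
descent: ρ → (-18,36,7)  [lands on river]
river: ρ → (7,34,-23)
river: ρ → (-23,12,18)
river: ρ → (18,24,-17)
river: ρ → (-17,10,25)
river: ρ → (25,40,-2)
river: ρ → (-2,40,25)
river: ρ → (25,10,-17)
river: ρ → (-17,24,18)
river: ρ → (18,12,-23)
river: ρ → (-23,34,7)
river: ρ → (7,36,-18)
ρ-cycle length = 12 (tail of 2 descent steps not counted)

12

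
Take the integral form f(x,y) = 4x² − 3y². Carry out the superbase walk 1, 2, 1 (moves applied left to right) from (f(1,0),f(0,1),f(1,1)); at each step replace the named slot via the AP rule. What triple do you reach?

start (4,-3,1) = (f(1,0),f(0,1),f(1,1))
replace slot 1: 2·((-3)+1) − 4 = -8 → (-8,-3,1)
replace slot 2: 2·((-8)+1) − (-3) = -11 → (-8,-11,1)
replace slot 1: 2·((-11)+1) − (-8) = -12 → (-12,-11,1)

-12,-11,1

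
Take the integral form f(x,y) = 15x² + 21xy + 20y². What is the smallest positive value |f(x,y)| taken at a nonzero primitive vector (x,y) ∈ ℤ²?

translate: b→-9 (≡21 mod 30), so (15,21,20)→(15,-9,14)
flip: (15,-9,14)→(14,9,15)
reduced (well bottom): (14,9,15) with a≤c, −a<b≤a
well minimum = a = 14

14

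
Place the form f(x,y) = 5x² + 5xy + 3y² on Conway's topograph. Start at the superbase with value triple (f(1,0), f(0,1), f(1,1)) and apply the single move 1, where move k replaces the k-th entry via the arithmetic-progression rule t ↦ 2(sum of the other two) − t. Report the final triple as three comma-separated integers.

start (5,3,13) = (f(1,0),f(0,1),f(1,1))
replace slot 1: 2·(3+13) − 5 = 27 → (27,3,13)

27,3,13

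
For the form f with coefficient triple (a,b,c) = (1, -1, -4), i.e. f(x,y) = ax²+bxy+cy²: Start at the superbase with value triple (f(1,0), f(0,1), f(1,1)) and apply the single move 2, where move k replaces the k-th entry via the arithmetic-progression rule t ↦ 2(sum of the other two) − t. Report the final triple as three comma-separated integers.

start (1,-4,-4) = (f(1,0),f(0,1),f(1,1))
replace slot 2: 2·(1+(-4)) − (-4) = -2 → (1,-2,-4)

1,-2,-4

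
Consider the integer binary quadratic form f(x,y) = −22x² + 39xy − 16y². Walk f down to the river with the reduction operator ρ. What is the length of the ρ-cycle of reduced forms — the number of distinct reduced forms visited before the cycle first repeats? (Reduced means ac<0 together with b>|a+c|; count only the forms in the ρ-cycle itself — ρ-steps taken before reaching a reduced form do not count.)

D = 113, ⌊√D⌋ = 10
descent: ρ → (-16,-7,1)
descent: ρ → (1,9,-8)  [lands on river]
river: ρ → (-8,7,2)
river: ρ → (2,9,-4)
river: ρ → (-4,7,4)
river: ρ → (4,9,-2)
river: ρ → (-2,7,8)
river: ρ → (8,9,-1)
river: ρ → (-1,9,8)
river: ρ → (8,7,-2)
river: ρ → (-2,9,4)
river: ρ → (4,7,-4)
river: ρ → (-4,9,2)
river: ρ → (2,7,-8)
river: ρ → (-8,9,1)
ρ-cycle length = 14 (tail of 2 descent steps not counted)

14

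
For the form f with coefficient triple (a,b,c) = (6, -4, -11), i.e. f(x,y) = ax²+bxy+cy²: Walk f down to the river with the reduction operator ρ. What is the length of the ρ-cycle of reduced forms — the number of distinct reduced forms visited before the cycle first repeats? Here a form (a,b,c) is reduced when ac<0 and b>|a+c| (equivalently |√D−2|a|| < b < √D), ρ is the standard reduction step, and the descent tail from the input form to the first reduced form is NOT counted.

D = 280, ⌊√D⌋ = 16
descent: ρ → (-11,4,6)
descent: ρ → (6,8,-9)  [lands on river]
river: ρ → (-9,10,5)
river: ρ → (5,10,-9)
river: ρ → (-9,8,6)
river: ρ → (6,16,-1)
river: ρ → (-1,16,6)
ρ-cycle length = 6 (tail of 2 descent steps not counted)

6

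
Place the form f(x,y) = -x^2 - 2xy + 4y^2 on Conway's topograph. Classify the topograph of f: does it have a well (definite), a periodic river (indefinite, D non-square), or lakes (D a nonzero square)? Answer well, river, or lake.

D = b²−4ac = (-2)² − 4·(-1)·4 = 20
D > 0 non-square ⇒ indefinite ⇒ periodic river

river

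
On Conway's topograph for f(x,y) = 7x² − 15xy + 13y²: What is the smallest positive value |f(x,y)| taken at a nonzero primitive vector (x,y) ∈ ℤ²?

translate: b→-1 (≡-15 mod 14), so (7,-15,13)→(7,-1,5)
flip: (7,-1,5)→(5,1,7)
reduced (well bottom): (5,1,7) with a≤c, −a<b≤a
well minimum = a = 5

5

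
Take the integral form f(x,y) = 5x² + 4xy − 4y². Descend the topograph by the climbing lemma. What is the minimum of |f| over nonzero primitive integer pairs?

river: ρ → (-4,4,5)
river: ρ → (5,6,-3)
river: ρ → (-3,6,5)
river: ρ → (5,4,-4)
closes: descent 0, river 4
min |a| on river = 3

3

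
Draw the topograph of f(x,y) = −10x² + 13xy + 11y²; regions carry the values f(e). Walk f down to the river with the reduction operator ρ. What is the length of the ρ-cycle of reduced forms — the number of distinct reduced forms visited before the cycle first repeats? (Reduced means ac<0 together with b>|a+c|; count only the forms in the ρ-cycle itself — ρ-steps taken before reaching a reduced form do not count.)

D = 609, ⌊√D⌋ = 24
river: ρ → (11,9,-12)
river: ρ → (-12,15,8)
river: ρ → (8,17,-10)
river: ρ → (-10,23,2)
river: ρ → (2,21,-21)
river: ρ → (-21,21,2)
river: ρ → (2,23,-10)
river: ρ → (-10,17,8)
river: ρ → (8,15,-12)
river: ρ → (-12,9,11)
river: ρ → (11,13,-10)
river: ρ → (-10,7,14)
river: ρ → (14,21,-3)
river: ρ → (-3,21,14)
river: ρ → (14,7,-10)
river: ρ → (-10,13,11)
ρ-cycle length = 16 (tail of 0 descent steps not counted)

16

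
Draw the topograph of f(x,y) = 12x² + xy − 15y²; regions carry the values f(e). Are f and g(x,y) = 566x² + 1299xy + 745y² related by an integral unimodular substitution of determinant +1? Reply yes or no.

D₁ = 721, D₂ = 721
river cycle of f (length 36): (12, 25, -2), (-2, 23, 24), (24, 25, -1), (-1, 25, 24), (24, 23, -2), (-2, 25, 12), (12, 23, -4), (-4, 25, 6), (6, 23, -8), (-8, 25, 3), … (26 more)
river cycle of g (length 36): (12, 25, -2), (-2, 23, 24), (24, 25, -1), (-1, 25, 24), (24, 23, -2), (-2, 25, 12), (12, 23, -4), (-4, 25, 6), (6, 23, -8), (-8, 25, 3), … (26 more)
cycles coincide ⇒ equivalent

yes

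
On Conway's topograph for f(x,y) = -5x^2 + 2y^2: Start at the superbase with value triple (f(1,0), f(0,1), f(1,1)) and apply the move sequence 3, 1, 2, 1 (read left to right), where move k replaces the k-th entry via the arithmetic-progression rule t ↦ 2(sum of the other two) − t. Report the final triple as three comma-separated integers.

start (-5,2,-3) = (f(1,0),f(0,1),f(1,1))
replace slot 3: 2·((-5)+2) − (-3) = -3 → (-5,2,-3)
replace slot 1: 2·(2+(-3)) − (-5) = 3 → (3,2,-3)
replace slot 2: 2·(3+(-3)) − 2 = -2 → (3,-2,-3)
replace slot 1: 2·((-2)+(-3)) − 3 = -13 → (-13,-2,-3)

-13,-2,-3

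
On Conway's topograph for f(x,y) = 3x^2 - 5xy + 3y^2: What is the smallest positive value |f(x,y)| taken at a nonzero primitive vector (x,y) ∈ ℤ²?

translate: b→1 (≡-5 mod 6), so (3,-5,3)→(3,1,1)
flip: (3,1,1)→(1,-1,3)
translate: b→1 (≡-1 mod 2), so (1,-1,3)→(1,1,3)
reduced (well bottom): (1,1,3) with a≤c, −a<b≤a
well minimum = a = 1

1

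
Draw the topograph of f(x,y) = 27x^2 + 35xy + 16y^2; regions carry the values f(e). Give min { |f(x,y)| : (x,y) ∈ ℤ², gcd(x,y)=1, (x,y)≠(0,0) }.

translate: b→-19 (≡35 mod 54), so (27,35,16)→(27,-19,8)
flip: (27,-19,8)→(8,19,27)
translate: b→3 (≡19 mod 16), so (8,19,27)→(8,3,16)
reduced (well bottom): (8,3,16) with a≤c, −a<b≤a
well minimum = a = 8

8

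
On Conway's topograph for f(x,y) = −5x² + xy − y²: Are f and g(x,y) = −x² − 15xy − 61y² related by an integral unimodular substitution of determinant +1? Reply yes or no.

D₁ = -19, D₂ = -19
f is negative-definite; reduce −f:
−f: flip: (5,-1,1)→(1,1,5)
−f: reduced (well bottom): (1,1,5) with a≤c, −a<b≤a
flip sign back: reduced form of f is (-1,-1,-5)
g is negative-definite; reduce −g:
−g: translate: b→1 (≡15 mod 2), so (1,15,61)→(1,1,5)
−g: reduced (well bottom): (1,1,5) with a≤c, −a<b≤a
flip sign back: reduced form of g is (-1,-1,-5)
reduced forms (-1, -1, -5) vs (-1, -1, -5) ⇒ equivalent

yes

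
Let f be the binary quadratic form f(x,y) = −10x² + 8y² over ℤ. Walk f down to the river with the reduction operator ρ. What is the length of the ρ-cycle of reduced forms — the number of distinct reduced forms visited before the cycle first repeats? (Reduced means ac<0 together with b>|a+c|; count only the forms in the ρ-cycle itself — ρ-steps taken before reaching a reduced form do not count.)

D = 320, ⌊√D⌋ = 17
descent: ρ → (8,16,-2)  [lands on river]
river: ρ → (-2,16,8)
ρ-cycle length = 2 (tail of 1 descent step not counted)

2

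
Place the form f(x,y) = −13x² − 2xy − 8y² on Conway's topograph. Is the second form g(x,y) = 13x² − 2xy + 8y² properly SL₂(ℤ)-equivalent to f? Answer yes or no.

D₁ = -412, D₂ = -412
f is negative-definite; reduce −f:
−f: flip: (13,2,8)→(8,-2,13)
−f: reduced (well bottom): (8,-2,13) with a≤c, −a<b≤a
flip sign back: reduced form of f is (-8,2,-13)
g: flip: (13,-2,8)→(8,2,13)
g: reduced (well bottom): (8,2,13) with a≤c, −a<b≤a
reduced forms (-8, 2, -13) vs (8, 2, 13) ⇒ inequivalent

no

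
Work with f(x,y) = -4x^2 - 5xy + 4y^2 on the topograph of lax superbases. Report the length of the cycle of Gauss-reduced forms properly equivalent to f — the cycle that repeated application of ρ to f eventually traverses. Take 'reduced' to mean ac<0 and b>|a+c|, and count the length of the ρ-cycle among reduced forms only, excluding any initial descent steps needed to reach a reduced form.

D = 89, ⌊√D⌋ = 9
descent: ρ → (4,5,-4)  [lands on river]
river: ρ → (-4,3,5)
river: ρ → (5,7,-2)
river: ρ → (-2,9,1)
river: ρ → (1,9,-2)
river: ρ → (-2,7,5)
river: ρ → (5,3,-4)
river: ρ → (-4,5,4)
river: ρ → (4,3,-5)
river: ρ → (-5,7,2)
river: ρ → (2,9,-1)
river: ρ → (-1,9,2)
river: ρ → (2,7,-5)
river: ρ → (-5,3,4)
ρ-cycle length = 14 (tail of 1 descent step not counted)

14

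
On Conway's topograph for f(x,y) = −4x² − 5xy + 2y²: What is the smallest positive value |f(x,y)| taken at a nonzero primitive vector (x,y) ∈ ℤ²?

descent: ρ → (2,5,-4)  [lands on river]
river: ρ → (-4,3,3)
river: ρ → (3,3,-4)
river: ρ → (-4,5,2)
river: ρ → (2,7,-1)
river: ρ → (-1,7,2)
closes: descent 1, river 6
min |a| on river = 1

1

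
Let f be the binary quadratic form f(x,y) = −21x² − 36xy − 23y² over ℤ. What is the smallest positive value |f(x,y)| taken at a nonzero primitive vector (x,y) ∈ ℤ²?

translate: b→-6 (≡36 mod 42), so (21,36,23)→(21,-6,8)
flip: (21,-6,8)→(8,6,21)
reduced (well bottom): (8,6,21) with a≤c, −a<b≤a
well minimum |f| = |-8| = 8 (negative-definite)

8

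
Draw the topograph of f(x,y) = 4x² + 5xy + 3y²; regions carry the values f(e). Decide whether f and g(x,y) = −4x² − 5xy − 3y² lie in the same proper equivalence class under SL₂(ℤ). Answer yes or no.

D₁ = -23, D₂ = -23
f: translate: b→-3 (≡5 mod 8), so (4,5,3)→(4,-3,2)
f: flip: (4,-3,2)→(2,3,4)
f: translate: b→-1 (≡3 mod 4), so (2,3,4)→(2,-1,3)
f: reduced (well bottom): (2,-1,3) with a≤c, −a<b≤a
g is negative-definite; reduce −g:
−g: translate: b→-3 (≡5 mod 8), so (4,5,3)→(4,-3,2)
−g: flip: (4,-3,2)→(2,3,4)
−g: translate: b→-1 (≡3 mod 4), so (2,3,4)→(2,-1,3)
−g: reduced (well bottom): (2,-1,3) with a≤c, −a<b≤a
flip sign back: reduced form of g is (-2,1,-3)
reduced forms (2, -1, 3) vs (-2, 1, -3) ⇒ inequivalent

no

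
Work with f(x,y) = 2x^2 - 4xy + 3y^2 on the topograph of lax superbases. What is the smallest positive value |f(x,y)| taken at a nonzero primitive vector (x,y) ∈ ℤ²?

translate: b→0 (≡-4 mod 4), so (2,-4,3)→(2,0,1)
flip: (2,0,1)→(1,0,2)
reduced (well bottom): (1,0,2) with a≤c, −a<b≤a
well minimum = a = 1

1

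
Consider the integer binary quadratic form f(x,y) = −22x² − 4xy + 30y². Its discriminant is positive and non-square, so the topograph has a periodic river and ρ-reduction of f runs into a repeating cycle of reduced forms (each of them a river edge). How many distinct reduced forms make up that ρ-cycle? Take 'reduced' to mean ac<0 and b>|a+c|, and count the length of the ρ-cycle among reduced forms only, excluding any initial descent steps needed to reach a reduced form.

D = 2656, ⌊√D⌋ = 51
descent: ρ → (30,4,-22)
descent: ρ → (-22,40,12)  [lands on river]
river: ρ → (12,32,-34)
river: ρ → (-34,36,10)
river: ρ → (10,44,-18)
river: ρ → (-18,28,26)
river: ρ → (26,24,-20)
river: ρ → (-20,16,30)
river: ρ → (30,44,-6)
river: ρ → (-6,40,44)
river: ρ → (44,48,-2)
river: ρ → (-2,48,44)
river: ρ → (44,40,-6)
river: ρ → (-6,44,30)
river: ρ → (30,16,-20)
river: ρ → (-20,24,26)
river: ρ → (26,28,-18)
river: ρ → (-18,44,10)
river: ρ → (10,36,-34)
river: ρ → (-34,32,12)
river: ρ → (12,40,-22)
river: ρ → (-22,48,4)
river: ρ → (4,48,-22)
ρ-cycle length = 22 (tail of 2 descent steps not counted)

22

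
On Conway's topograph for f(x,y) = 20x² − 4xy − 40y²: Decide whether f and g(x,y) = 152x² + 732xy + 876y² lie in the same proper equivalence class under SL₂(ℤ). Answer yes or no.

D₁ = 3216, D₂ = 3216
river cycle of f (length 14): (20, 36, -24), (-24, 12, 32), (32, 52, -4), (-4, 52, 32), (32, 12, -24), (-24, 36, 20), (20, 44, -16), (-16, 52, 8), (8, 44, -40), (-40, 36, 12), … (4 more)
river cycle of g (length 14): (20, 36, -24), (-24, 12, 32), (32, 52, -4), (-4, 52, 32), (32, 12, -24), (-24, 36, 20), (20, 44, -16), (-16, 52, 8), (8, 44, -40), (-40, 36, 12), … (4 more)
cycles coincide ⇒ equivalent

yes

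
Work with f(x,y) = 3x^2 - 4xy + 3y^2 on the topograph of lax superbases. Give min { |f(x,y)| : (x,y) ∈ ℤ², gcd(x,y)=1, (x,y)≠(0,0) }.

translate: b→2 (≡-4 mod 6), so (3,-4,3)→(3,2,2)
flip: (3,2,2)→(2,-2,3)
translate: b→2 (≡-2 mod 4), so (2,-2,3)→(2,2,3)
reduced (well bottom): (2,2,3) with a≤c, −a<b≤a
well minimum = a = 2

2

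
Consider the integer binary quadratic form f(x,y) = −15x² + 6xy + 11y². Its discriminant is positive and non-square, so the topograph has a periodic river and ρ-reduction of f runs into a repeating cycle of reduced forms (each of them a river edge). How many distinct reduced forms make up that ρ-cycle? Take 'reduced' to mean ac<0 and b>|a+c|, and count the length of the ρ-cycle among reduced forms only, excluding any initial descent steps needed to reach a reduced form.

D = 696, ⌊√D⌋ = 26
river: ρ → (11,16,-10)
river: ρ → (-10,24,3)
river: ρ → (3,24,-10)
river: ρ → (-10,16,11)
river: ρ → (11,6,-15)
river: ρ → (-15,24,2)
river: ρ → (2,24,-15)
river: ρ → (-15,6,11)
ρ-cycle length = 8 (tail of 0 descent steps not counted)

8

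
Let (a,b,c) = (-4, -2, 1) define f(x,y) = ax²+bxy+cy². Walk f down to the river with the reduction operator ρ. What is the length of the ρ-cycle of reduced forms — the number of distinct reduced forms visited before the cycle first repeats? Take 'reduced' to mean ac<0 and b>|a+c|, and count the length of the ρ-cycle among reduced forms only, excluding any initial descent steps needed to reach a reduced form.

D = 20, ⌊√D⌋ = 4
descent: ρ → (1,4,-1)  [lands on river]
river: ρ → (-1,4,1)
ρ-cycle length = 2 (tail of 1 descent step not counted)

2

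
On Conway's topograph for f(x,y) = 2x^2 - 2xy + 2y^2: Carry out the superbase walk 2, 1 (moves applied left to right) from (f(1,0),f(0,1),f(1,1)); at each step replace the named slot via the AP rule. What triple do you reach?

start (2,2,2) = (f(1,0),f(0,1),f(1,1))
replace slot 2: 2·(2+2) − 2 = 6 → (2,6,2)
replace slot 1: 2·(6+2) − 2 = 14 → (14,6,2)

14,6,2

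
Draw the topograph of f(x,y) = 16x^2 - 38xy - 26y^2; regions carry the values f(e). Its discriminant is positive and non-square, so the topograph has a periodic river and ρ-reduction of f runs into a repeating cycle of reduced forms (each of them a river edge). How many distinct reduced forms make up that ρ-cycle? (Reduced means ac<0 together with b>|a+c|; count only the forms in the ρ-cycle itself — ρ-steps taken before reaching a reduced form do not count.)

D = 3108, ⌊√D⌋ = 55
descent: ρ → (-26,38,16)  [lands on river]
river: ρ → (16,26,-38)
river: ρ → (-38,50,4)
river: ρ → (4,54,-12)
river: ρ → (-12,42,28)
river: ρ → (28,14,-26)
ρ-cycle length = 6 (tail of 1 descent step not counted)

6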